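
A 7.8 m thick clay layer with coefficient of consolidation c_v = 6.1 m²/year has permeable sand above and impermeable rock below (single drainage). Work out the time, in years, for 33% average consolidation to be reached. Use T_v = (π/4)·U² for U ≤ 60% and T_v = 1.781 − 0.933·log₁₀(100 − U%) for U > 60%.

t ≈ 0.853 years

Drainage path length: H_d = H = 7.8 m (single drainage).
U ≤ 60%: T_v = (π/4)·U² = (π/4)×0.33² = 0.08553.
t = T_v·H_d²/c_v = 0.08553×7.8²/6.1 = 0.8531 years.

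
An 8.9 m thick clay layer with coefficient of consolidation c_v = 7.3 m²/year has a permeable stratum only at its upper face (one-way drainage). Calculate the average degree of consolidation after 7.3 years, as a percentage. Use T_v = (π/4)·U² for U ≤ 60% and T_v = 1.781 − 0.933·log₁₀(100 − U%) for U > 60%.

Drainage path length: H_d = H = 8.9 m (single drainage).
T_v = c_v·t/H_d² = 7.3×7.3/8.9² = 0.67277.
T_v = 0.67277 corresponds to the U > 60% branch:
U = 1 − 10^((1.781 − T_v)/0.933)/100 = 0.8459

U ≈ 84.6 %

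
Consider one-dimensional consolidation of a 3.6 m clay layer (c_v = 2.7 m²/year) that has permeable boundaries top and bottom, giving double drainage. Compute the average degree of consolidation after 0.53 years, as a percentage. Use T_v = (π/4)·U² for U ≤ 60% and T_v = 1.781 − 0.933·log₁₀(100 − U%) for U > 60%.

Drainage path length: H_d = H/2 = 1.8 m (double drainage).
T_v = c_v·t/H_d² = 2.7×0.53/1.8² = 0.44167.
T_v = 0.44167 corresponds to the U > 60% branch:
U = 1 − 10^((1.781 − T_v)/0.933)/100 = 0.7274

U ≈ 72.7 %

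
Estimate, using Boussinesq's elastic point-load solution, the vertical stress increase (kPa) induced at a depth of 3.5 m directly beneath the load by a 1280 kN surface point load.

Boussinesq vertical stress below a point load on an elastic half-space:
Δσ_z = 3P/(2πz²) · [1 + (r/z)²]^(−5/2)
r/z = 0/3.5 = 0; [1+(r/z)²]^(−5/2) = 1.
Δσ_z = 3×1280/(2π×3.5²) × 1 = 49.89 × 1 = 49.89 kPa

Δσ_z ≈ 49.9 kPa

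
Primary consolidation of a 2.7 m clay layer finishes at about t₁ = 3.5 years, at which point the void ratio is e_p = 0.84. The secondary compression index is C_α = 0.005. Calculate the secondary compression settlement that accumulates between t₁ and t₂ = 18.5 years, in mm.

S_s ≈ 5.31 mm

Secondary compression: S_s = C_α·H/(1+e_p)·log₁₀(t₂/t₁)
S_s = 0.005×2.7/(1+0.84)×log₁₀(18.5/3.5)
    = 0.007337 × 0.7231 = 0.005305 m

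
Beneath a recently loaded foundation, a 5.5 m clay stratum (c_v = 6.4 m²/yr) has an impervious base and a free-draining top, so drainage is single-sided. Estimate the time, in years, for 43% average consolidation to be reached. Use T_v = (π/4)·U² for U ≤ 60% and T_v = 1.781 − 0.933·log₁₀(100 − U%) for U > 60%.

t ≈ 0.686 years

Drainage path length: H_d = H = 5.5 m (single drainage).
U ≤ 60%: T_v = (π/4)·U² = (π/4)×0.43² = 0.14522.
t = T_v·H_d²/c_v = 0.14522×5.5²/6.4 = 0.6864 years.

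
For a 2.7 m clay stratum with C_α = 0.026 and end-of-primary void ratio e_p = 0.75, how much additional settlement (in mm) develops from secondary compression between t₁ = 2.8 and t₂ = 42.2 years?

S_s ≈ 47.3 mm

Secondary compression: S_s = C_α·H/(1+e_p)·log₁₀(t₂/t₁)
S_s = 0.026×2.7/(1+0.75)×log₁₀(42.2/2.8)
    = 0.04011 × 1.178 = 0.04726 m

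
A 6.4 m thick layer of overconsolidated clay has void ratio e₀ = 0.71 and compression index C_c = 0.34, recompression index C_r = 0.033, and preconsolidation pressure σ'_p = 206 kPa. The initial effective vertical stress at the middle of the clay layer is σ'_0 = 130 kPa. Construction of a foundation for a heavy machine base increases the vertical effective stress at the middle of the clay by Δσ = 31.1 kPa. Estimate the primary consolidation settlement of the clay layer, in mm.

Final effective stress: σ'_f = 130 + 31.1 = 161.1 kPa.
σ'_f = 161.1 ≤ σ'_p = 206 kPa, so the clay remains overconsolidated and only the recompression index applies:
S_c = C_r·H/(1+e₀)·log₁₀(σ'_f/σ'_0) = 0.033×6.4/1.71×log₁₀(161.1/130)
    = 0.12351 × 0.093152 = 0.01151 m

S_c ≈ 11.5 mm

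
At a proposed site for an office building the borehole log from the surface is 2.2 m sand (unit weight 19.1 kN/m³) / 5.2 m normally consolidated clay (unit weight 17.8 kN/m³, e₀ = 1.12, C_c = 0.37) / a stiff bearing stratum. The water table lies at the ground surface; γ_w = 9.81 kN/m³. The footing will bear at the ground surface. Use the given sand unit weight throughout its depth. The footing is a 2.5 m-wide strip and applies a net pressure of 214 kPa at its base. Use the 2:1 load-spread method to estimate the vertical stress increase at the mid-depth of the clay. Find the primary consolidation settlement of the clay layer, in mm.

Mid-depth of clay below the ground surface: z = 2.2 + 5.2/2 = 4.8 m.
Total vertical stress at mid-clay: σ_v = 19.1×2.2 + 17.8×2.6 = 88.3 kPa.
Pore pressure: u = 9.81×(4.8 − 0) = 47.088 kPa.
Initial effective stress: σ'_0 = σ_v − u = 88.3 − 47.088 = 41.212 kPa.
Stress increase at mid-clay by the 2:1 spreading method:
Δσ = qB/(B+z) = 214×2.5/(2.5+4.8) = 73.288 kPa
Final effective stress: σ'_f = σ'_0 + Δσ = 41.212 + 73.288 = 114.5 kPa.
Normally consolidated clay, so the full stress increment lies on the virgin compression line:
S_c = C_c·H/(1+e₀)·log₁₀(σ'_f/σ'_0) = 0.37×5.2/(1+1.12)×log₁₀(114.5/41.212)
    = 0.90755 × 0.44378 = 0.4028 m

S_c ≈ 403 mm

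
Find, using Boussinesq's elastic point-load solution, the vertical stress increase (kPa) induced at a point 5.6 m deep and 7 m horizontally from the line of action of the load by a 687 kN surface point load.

Δσ_z ≈ 0.995 kPa

Boussinesq vertical stress below a point load on an elastic half-space:
Δσ_z = 3P/(2πz²) · [1 + (r/z)²]^(−5/2)
r/z = 7/5.6 = 1.25; [1+(r/z)²]^(−5/2) = 0.095135.
Δσ_z = 3×687/(2π×5.6²) × 0.095135 = 10.46 × 0.095135 = 0.9951 kPa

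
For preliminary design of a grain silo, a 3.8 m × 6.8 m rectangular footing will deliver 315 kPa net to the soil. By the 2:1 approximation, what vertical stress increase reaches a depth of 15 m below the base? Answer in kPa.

By the 2:1 method the load spreads at 1 horizontal : 2 vertical, so at depth z the loaded area has grown by z in each plan dimension:
Δσ = qBL/((B+z)(L+z)) = 315×3.8×6.8/((3.8+15)(6.8+15)) = 19.86 kPa

Δσ_z ≈ 19.9 kPa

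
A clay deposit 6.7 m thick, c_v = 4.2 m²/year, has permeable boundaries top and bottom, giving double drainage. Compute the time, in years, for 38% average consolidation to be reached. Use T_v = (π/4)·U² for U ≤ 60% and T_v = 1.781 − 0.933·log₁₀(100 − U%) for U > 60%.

t ≈ 0.303 years

Drainage path length: H_d = H/2 = 3.35 m (double drainage).
U ≤ 60%: T_v = (π/4)·U² = (π/4)×0.38² = 0.11341.
t = T_v·H_d²/c_v = 0.11341×3.35²/4.2 = 0.303 years.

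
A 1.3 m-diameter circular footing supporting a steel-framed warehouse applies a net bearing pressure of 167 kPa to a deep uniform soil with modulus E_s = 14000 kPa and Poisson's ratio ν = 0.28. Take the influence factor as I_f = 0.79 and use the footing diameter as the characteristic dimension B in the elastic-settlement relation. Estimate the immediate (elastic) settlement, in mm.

S_e ≈ 11.3 mm

Immediate (elastic) settlement: S_e = q·B·(1−ν²)/E_s · I_f.
S_e = 167 × 1.3 × (1 − 0.28²) / 14000 × 0.79
    = 167 × 1.3 × 0.9216 / 14000 × 0.79
    = 0.01129 m = 11.29 mm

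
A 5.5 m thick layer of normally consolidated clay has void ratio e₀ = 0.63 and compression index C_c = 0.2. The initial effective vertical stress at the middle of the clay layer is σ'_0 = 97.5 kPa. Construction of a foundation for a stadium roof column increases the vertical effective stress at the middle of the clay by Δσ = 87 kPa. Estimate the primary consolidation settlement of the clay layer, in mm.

Final effective stress: σ'_f = σ'_0 + Δσ = 97.5 + 87 = 184.5 kPa.
Normally consolidated clay, so the full stress increment lies on the virgin compression line:
S_c = C_c·H/(1+e₀)·log₁₀(σ'_f/σ'_0) = 0.2×5.5/(1+0.63)×log₁₀(184.5/97.5)
    = 0.67485 × 0.27699 = 0.1869 m

S_c ≈ 187 mm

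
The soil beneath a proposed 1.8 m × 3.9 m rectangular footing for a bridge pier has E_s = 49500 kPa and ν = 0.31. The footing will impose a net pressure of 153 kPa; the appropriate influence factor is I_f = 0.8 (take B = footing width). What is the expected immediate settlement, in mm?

Immediate (elastic) settlement: S_e = q·B·(1−ν²)/E_s · I_f.
S_e = 153 × 1.8 × (1 − 0.31²) / 49500 × 0.8
    = 153 × 1.8 × 0.9039 / 49500 × 0.8
    = 0.004023 m = 4.023 mm

S_e ≈ 4.02 mm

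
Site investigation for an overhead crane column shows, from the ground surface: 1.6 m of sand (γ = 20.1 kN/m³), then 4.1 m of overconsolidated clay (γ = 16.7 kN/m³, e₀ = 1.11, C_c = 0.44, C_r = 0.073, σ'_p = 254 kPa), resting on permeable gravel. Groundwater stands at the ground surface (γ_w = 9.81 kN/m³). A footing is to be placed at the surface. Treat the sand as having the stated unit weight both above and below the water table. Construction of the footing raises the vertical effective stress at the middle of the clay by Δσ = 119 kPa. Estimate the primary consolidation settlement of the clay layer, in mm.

S_c ≈ 97.8 mm

Mid-depth of clay below the ground surface: z = 1.6 + 4.1/2 = 3.65 m.
Total vertical stress at mid-clay: σ_v = 20.1×1.6 + 16.7×2.05 = 66.395 kPa.
Pore pressure: u = 9.81×(3.65 − 0) = 35.806 kPa.
Initial effective stress: σ'_0 = σ_v − u = 66.395 − 35.806 = 30.589 kPa.
Final effective stress: σ'_f = 30.589 + 119 = 149.59 kPa.
σ'_f = 149.59 ≤ σ'_p = 254 kPa, so the clay remains overconsolidated and only the recompression index applies:
S_c = C_r·H/(1+e₀)·log₁₀(σ'_f/σ'_0) = 0.073×4.1/2.11×log₁₀(149.59/30.589)
    = 0.14185 × 0.68934 = 0.09778 m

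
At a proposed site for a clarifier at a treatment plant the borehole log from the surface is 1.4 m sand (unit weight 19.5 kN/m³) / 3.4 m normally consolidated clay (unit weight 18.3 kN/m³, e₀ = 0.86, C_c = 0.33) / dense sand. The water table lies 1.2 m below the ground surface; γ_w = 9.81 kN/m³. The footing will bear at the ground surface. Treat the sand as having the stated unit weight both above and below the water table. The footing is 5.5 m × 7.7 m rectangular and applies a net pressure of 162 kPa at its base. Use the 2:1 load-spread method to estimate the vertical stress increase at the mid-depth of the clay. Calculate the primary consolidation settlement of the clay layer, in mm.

Mid-depth of clay below the ground surface: z = 1.4 + 3.4/2 = 3.1 m.
Total vertical stress at mid-clay: σ_v = 19.5×1.4 + 18.3×1.7 = 58.41 kPa.
Pore pressure: u = 9.81×(3.1 − 1.2) = 18.639 kPa.
Initial effective stress: σ'_0 = σ_v − u = 58.41 − 18.639 = 39.771 kPa.
Stress increase at mid-clay by the 2:1 spreading method:
Δσ = qBL/((B+z)(L+z)) = 162×5.5×7.7/((5.5+3.1)(7.7+3.1)) = 73.866 kPa
Final effective stress: σ'_f = σ'_0 + Δσ = 39.771 + 73.866 = 113.64 kPa.
Normally consolidated clay, so the full stress increment lies on the virgin compression line:
S_c = C_c·H/(1+e₀)·log₁₀(σ'_f/σ'_0) = 0.33×3.4/(1+0.86)×log₁₀(113.64/39.771)
    = 0.60323 × 0.45596 = 0.275 m

S_c ≈ 275 mm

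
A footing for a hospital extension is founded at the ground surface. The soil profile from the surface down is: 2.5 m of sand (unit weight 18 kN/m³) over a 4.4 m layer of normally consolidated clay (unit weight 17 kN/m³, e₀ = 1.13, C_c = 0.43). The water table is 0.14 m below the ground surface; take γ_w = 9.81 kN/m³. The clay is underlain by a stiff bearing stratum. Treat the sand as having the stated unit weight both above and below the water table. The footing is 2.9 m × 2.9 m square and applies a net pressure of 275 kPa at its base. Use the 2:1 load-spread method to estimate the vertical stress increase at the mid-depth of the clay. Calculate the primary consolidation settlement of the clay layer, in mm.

S_c ≈ 279 mm

Mid-depth of clay below the ground surface: z = 2.5 + 4.4/2 = 4.7 m.
Total vertical stress at mid-clay: σ_v = 18×2.5 + 17×2.2 = 82.4 kPa.
Pore pressure: u = 9.81×(4.7 − 0.14) = 44.734 kPa.
Initial effective stress: σ'_0 = σ_v − u = 82.4 − 44.734 = 37.666 kPa.
Stress increase at mid-clay by the 2:1 spreading method:
Δσ = qBL/((B+z)(L+z)) = 275×2.9×2.9/((2.9+4.7)(2.9+4.7)) = 40.041 kPa
Final effective stress: σ'_f = σ'_0 + Δσ = 37.666 + 40.041 = 77.707 kPa.
Normally consolidated clay, so the full stress increment lies on the virgin compression line:
S_c = C_c·H/(1+e₀)·log₁₀(σ'_f/σ'_0) = 0.43×4.4/(1+1.13)×log₁₀(77.707/37.666)
    = 0.88826 × 0.31451 = 0.2794 m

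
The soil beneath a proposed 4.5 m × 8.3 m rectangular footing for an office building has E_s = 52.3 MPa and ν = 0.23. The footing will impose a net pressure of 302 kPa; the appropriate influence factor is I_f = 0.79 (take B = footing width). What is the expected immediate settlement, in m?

Immediate (elastic) settlement: S_e = q·B·(1−ν²)/E_s · I_f.
E_s = 52.3 MPa = 52300 kPa.
S_e = 302 × 4.5 × (1 − 0.23²) / 52300 × 0.79
    = 302 × 4.5 × 0.9471 / 52300 × 0.79
    = 0.01944 m

S_e ≈ 0.0194 m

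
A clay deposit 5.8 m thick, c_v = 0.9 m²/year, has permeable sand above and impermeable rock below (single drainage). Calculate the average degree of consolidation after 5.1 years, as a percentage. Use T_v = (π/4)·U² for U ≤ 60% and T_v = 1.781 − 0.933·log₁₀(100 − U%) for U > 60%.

Drainage path length: H_d = H = 5.8 m (single drainage).
T_v = c_v·t/H_d² = 0.9×5.1/5.8² = 0.13644.
T_v = 0.13644 corresponds to the U ≤ 60% branch:
U = √(4T_v/π) = 0.4168

U ≈ 41.7 %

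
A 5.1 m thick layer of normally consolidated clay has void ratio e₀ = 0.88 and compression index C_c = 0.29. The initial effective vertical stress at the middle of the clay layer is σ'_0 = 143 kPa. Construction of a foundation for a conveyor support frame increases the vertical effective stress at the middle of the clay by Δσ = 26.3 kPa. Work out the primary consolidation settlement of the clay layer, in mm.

S_c ≈ 57.7 mm

Final effective stress: σ'_f = σ'_0 + Δσ = 143 + 26.3 = 169.3 kPa.
Normally consolidated clay, so the full stress increment lies on the virgin compression line:
S_c = C_c·H/(1+e₀)·log₁₀(σ'_f/σ'_0) = 0.29×5.1/(1+0.88)×log₁₀(169.3/143)
    = 0.7867 × 0.073321 = 0.05768 m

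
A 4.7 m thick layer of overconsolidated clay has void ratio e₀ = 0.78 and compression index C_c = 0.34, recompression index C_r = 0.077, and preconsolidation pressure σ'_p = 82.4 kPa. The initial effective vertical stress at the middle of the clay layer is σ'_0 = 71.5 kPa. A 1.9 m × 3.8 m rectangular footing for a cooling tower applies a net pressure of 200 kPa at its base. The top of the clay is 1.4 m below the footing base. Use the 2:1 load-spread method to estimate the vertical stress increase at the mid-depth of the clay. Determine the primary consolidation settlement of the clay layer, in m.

Mid-depth of clay below the footing base: z = 1.4 + 4.7/2 = 3.75 m.
Stress increase at mid-clay by the 2:1 spreading method:
Δσ = qBL/((B+z)(L+z)) = 200×1.9×3.8/((1.9+3.75)(3.8+3.75)) = 33.851 kPa
Final effective stress: σ'_f = 71.5 + 33.851 = 105.35 kPa.
σ'_f = 105.35 > σ'_p = 82.4 kPa, so the stress path crosses the preconsolidation pressure — recompression up to σ'_p, then virgin compression beyond:
S_c = H/(1+e₀)·[C_r·log₁₀(σ'_p/σ'_0) + C_c·log₁₀(σ'_f/σ'_p)]
    = 4.7/1.78 × [0.077×log₁₀(82.4/71.5) + 0.34×log₁₀(105.35/82.4)]
    = 2.6404 × [0.0047448 + 0.03628] = 0.1083 m

S_c ≈ 0.108 m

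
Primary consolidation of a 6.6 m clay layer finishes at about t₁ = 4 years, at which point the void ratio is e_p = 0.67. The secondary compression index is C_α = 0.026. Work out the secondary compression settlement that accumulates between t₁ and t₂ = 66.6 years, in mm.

Secondary compression: S_s = C_α·H/(1+e_p)·log₁₀(t₂/t₁)
S_s = 0.026×6.6/(1+0.67)×log₁₀(66.6/4)
    = 0.1028 × 1.221 = 0.1255 m

S_s ≈ 126 mm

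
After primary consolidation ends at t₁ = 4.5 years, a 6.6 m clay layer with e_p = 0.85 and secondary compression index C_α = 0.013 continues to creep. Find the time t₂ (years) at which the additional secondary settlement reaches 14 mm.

S_s = C_α·H/(1+e_p)·log₁₀(t₂/t₁) ⇒ log₁₀(t₂/t₁) = S_s·(1+e_p)/(C_α·H).
log₁₀(t₂/t₁) = 0.014 × (1+0.85) / (0.013×6.6) = 0.3019
t₂ = t₁ × 10^0.3019 = 4.5 × 2.004 = 9.017 years

t₂ ≈ 9.02 years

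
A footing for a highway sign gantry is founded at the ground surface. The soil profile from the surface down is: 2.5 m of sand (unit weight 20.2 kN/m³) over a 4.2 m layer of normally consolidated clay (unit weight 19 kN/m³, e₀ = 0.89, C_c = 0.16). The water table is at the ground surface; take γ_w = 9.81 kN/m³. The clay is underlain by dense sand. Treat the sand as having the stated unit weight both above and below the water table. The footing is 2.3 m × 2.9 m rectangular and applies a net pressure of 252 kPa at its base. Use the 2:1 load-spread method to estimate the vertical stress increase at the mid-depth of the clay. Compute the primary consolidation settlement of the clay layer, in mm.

Mid-depth of clay below the ground surface: z = 2.5 + 4.2/2 = 4.6 m.
Total vertical stress at mid-clay: σ_v = 20.2×2.5 + 19×2.1 = 90.4 kPa.
Pore pressure: u = 9.81×(4.6 − 0) = 45.126 kPa.
Initial effective stress: σ'_0 = σ_v − u = 90.4 − 45.126 = 45.274 kPa.
Stress increase at mid-clay by the 2:1 spreading method:
Δσ = qBL/((B+z)(L+z)) = 252×2.3×2.9/((2.3+4.6)(2.9+4.6)) = 32.48 kPa
Final effective stress: σ'_f = σ'_0 + Δσ = 45.274 + 32.48 = 77.754 kPa.
Normally consolidated clay, so the full stress increment lies on the virgin compression line:
S_c = C_c·H/(1+e₀)·log₁₀(σ'_f/σ'_0) = 0.16×4.2/(1+0.89)×log₁₀(77.754/45.274)
    = 0.35556 × 0.23487 = 0.08351 m

S_c ≈ 83.5 mm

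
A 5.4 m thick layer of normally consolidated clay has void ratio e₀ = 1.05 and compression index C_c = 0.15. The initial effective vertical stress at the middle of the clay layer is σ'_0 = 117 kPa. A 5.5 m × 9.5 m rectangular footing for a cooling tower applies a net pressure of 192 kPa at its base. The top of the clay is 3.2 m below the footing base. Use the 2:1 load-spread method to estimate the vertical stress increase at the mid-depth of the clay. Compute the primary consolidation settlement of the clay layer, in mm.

S_c ≈ 68.2 mm

Mid-depth of clay below the footing base: z = 3.2 + 5.4/2 = 5.9 m.
Stress increase at mid-clay by the 2:1 spreading method:
Δσ = qBL/((B+z)(L+z)) = 192×5.5×9.5/((5.5+5.9)(9.5+5.9)) = 57.143 kPa
Final effective stress: σ'_f = σ'_0 + Δσ = 117 + 57.143 = 174.14 kPa.
Normally consolidated clay, so the full stress increment lies on the virgin compression line:
S_c = C_c·H/(1+e₀)·log₁₀(σ'_f/σ'_0) = 0.15×5.4/(1+1.05)×log₁₀(174.14/117)
    = 0.39512 × 0.17271 = 0.06824 m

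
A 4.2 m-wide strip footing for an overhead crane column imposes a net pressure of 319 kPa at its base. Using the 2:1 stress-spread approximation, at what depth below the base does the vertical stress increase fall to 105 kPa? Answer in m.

z ≈ 8.56 m

2:1 spreading — at depth z the loaded area has grown by z in each plan dimension:
qB/(B+z) = Δσ_z ⇒ z = qB/Δσ_z − B = 319×4.2/105 − 4.2 = 8.56 m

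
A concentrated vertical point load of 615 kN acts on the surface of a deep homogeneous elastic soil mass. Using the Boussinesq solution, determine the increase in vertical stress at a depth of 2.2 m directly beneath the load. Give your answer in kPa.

Δσ_z ≈ 60.7 kPa

Boussinesq vertical stress below a point load on an elastic half-space:
Δσ_z = 3P/(2πz²) · [1 + (r/z)²]^(−5/2)
r/z = 0/2.2 = 0; [1+(r/z)²]^(−5/2) = 1.
Δσ_z = 3×615/(2π×2.2²) × 1 = 60.67 × 1 = 60.67 kPa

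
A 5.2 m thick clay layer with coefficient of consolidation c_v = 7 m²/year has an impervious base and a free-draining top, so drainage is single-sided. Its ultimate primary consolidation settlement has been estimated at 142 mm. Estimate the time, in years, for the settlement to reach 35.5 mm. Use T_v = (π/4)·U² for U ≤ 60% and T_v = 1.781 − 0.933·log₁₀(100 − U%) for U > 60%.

t ≈ 0.19 years

Drainage path length: H_d = H = 5.2 m (single drainage).
U = S(t)/S_ult = 35.5/142 = 0.25.
U ≤ 60%: T_v = (π/4)·U² = (π/4)×0.25² = 0.049087.
t = T_v·H_d²/c_v = 0.049087×5.2²/7 = 0.1896 years.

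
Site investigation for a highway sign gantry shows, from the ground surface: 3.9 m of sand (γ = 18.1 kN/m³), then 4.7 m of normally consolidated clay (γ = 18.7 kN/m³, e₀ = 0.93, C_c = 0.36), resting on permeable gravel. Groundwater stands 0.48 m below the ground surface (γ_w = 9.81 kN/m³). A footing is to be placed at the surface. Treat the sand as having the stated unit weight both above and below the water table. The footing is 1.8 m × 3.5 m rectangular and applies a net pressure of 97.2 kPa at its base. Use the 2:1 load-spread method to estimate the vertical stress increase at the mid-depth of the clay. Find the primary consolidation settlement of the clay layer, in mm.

S_c ≈ 48.1 mm

Mid-depth of clay below the ground surface: z = 3.9 + 4.7/2 = 6.25 m.
Total vertical stress at mid-clay: σ_v = 18.1×3.9 + 18.7×2.35 = 114.53 kPa.
Pore pressure: u = 9.81×(6.25 − 0.48) = 56.604 kPa.
Initial effective stress: σ'_0 = σ_v − u = 114.53 − 56.604 = 57.926 kPa.
Stress increase at mid-clay by the 2:1 spreading method:
Δσ = qBL/((B+z)(L+z)) = 97.2×1.8×3.5/((1.8+6.25)(3.5+6.25)) = 7.802 kPa
Final effective stress: σ'_f = σ'_0 + Δσ = 57.926 + 7.802 = 65.728 kPa.
Normally consolidated clay, so the full stress increment lies on the virgin compression line:
S_c = C_c·H/(1+e₀)·log₁₀(σ'_f/σ'_0) = 0.36×4.7/(1+0.93)×log₁₀(65.728/57.926)
    = 0.87668 × 0.054877 = 0.04811 m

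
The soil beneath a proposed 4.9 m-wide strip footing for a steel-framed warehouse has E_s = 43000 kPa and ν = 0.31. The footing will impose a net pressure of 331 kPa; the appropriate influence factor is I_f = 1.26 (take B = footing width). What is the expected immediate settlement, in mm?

Immediate (elastic) settlement: S_e = q·B·(1−ν²)/E_s · I_f.
S_e = 331 × 4.9 × (1 − 0.31²) / 43000 × 1.26
    = 331 × 4.9 × 0.9039 / 43000 × 1.26
    = 0.04296 m = 42.96 mm

S_e ≈ 43 mm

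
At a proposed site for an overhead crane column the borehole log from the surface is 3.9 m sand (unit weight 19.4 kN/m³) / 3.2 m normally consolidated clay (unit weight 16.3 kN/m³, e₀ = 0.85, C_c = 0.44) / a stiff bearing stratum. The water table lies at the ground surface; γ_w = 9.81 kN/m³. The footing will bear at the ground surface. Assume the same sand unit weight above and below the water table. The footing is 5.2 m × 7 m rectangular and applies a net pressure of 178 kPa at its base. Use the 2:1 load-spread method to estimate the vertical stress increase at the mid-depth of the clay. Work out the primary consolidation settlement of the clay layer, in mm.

Mid-depth of clay below the ground surface: z = 3.9 + 3.2/2 = 5.5 m.
Total vertical stress at mid-clay: σ_v = 19.4×3.9 + 16.3×1.6 = 101.74 kPa.
Pore pressure: u = 9.81×(5.5 − 0) = 53.955 kPa.
Initial effective stress: σ'_0 = σ_v − u = 101.74 − 53.955 = 47.785 kPa.
Stress increase at mid-clay by the 2:1 spreading method:
Δσ = qBL/((B+z)(L+z)) = 178×5.2×7/((5.2+5.5)(7+5.5)) = 48.443 kPa
Final effective stress: σ'_f = σ'_0 + Δσ = 47.785 + 48.443 = 96.228 kPa.
Normally consolidated clay, so the full stress increment lies on the virgin compression line:
S_c = C_c·H/(1+e₀)·log₁₀(σ'_f/σ'_0) = 0.44×3.2/(1+0.85)×log₁₀(96.228/47.785)
    = 0.76108 × 0.30401 = 0.2314 m

S_c ≈ 231 mm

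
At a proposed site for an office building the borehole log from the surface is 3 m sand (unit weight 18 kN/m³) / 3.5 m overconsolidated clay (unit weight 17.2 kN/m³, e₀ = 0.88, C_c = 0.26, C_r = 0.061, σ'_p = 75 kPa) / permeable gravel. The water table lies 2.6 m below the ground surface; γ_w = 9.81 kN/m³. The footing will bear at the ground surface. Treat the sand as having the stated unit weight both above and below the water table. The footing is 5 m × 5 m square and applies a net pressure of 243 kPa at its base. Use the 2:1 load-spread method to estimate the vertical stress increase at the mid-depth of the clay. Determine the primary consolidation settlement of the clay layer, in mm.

S_c ≈ 119 mm

Mid-depth of clay below the ground surface: z = 3 + 3.5/2 = 4.75 m.
Total vertical stress at mid-clay: σ_v = 18×3 + 17.2×1.75 = 84.1 kPa.
Pore pressure: u = 9.81×(4.75 − 2.6) = 21.091 kPa.
Initial effective stress: σ'_0 = σ_v − u = 84.1 − 21.091 = 63.009 kPa.
Stress increase at mid-clay by the 2:1 spreading method:
Δσ = qBL/((B+z)(L+z)) = 243×5×5/((5+4.75)(5+4.75)) = 63.905 kPa
Final effective stress: σ'_f = 63.009 + 63.905 = 126.91 kPa.
σ'_f = 126.91 > σ'_p = 75 kPa, so the stress path crosses the preconsolidation pressure — recompression up to σ'_p, then virgin compression beyond:
S_c = H/(1+e₀)·[C_r·log₁₀(σ'_p/σ'_0) + C_c·log₁₀(σ'_f/σ'_p)]
    = 3.5/1.88 × [0.061×log₁₀(75/63.009) + 0.26×log₁₀(126.91/75)]
    = 1.8617 × [0.0046152 + 0.059393] = 0.1192 m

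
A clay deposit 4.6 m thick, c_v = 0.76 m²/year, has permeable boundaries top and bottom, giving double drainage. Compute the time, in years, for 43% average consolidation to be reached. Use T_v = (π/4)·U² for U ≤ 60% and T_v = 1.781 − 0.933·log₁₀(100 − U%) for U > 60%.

Drainage path length: H_d = H/2 = 2.3 m (double drainage).
U ≤ 60%: T_v = (π/4)·U² = (π/4)×0.43² = 0.14522.
t = T_v·H_d²/c_v = 0.14522×2.3²/0.76 = 1.011 years.

t ≈ 1.01 years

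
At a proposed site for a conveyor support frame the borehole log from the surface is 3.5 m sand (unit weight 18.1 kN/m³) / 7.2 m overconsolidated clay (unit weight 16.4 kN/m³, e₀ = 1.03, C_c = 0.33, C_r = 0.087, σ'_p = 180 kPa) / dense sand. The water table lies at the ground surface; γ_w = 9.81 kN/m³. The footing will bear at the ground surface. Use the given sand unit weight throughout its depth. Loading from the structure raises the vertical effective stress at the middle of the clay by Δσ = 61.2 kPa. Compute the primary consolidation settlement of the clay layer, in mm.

Mid-depth of clay below the ground surface: z = 3.5 + 7.2/2 = 7.1 m.
Total vertical stress at mid-clay: σ_v = 18.1×3.5 + 16.4×3.6 = 122.39 kPa.
Pore pressure: u = 9.81×(7.1 − 0) = 69.651 kPa.
Initial effective stress: σ'_0 = σ_v − u = 122.39 − 69.651 = 52.739 kPa.
Final effective stress: σ'_f = 52.739 + 61.2 = 113.94 kPa.
σ'_f = 113.94 ≤ σ'_p = 180 kPa, so the clay remains overconsolidated and only the recompression index applies:
S_c = C_r·H/(1+e₀)·log₁₀(σ'_f/σ'_0) = 0.087×7.2/2.03×log₁₀(113.94/52.739)
    = 0.30857 × 0.33454 = 0.1032 m

S_c ≈ 103 mm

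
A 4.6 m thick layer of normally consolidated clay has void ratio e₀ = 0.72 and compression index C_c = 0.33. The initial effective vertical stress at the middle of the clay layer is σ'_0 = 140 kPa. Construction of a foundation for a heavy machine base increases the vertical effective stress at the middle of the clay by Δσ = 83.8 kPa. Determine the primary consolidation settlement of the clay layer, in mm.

S_c ≈ 180 mm

Final effective stress: σ'_f = σ'_0 + Δσ = 140 + 83.8 = 223.8 kPa.
Normally consolidated clay, so the full stress increment lies on the virgin compression line:
S_c = C_c·H/(1+e₀)·log₁₀(σ'_f/σ'_0) = 0.33×4.6/(1+0.72)×log₁₀(223.8/140)
    = 0.88256 × 0.20373 = 0.1798 m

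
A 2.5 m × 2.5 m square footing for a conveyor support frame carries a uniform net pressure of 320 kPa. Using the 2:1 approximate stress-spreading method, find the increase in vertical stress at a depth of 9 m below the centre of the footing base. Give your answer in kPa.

By the 2:1 method the load spreads at 1 horizontal : 2 vertical, so at depth z the loaded area has grown by z in each plan dimension:
Δσ = qBL/((B+z)(L+z)) = 320×2.5×2.5/((2.5+9)(2.5+9)) = 15.123 kPa

Δσ_z ≈ 15.1 kPa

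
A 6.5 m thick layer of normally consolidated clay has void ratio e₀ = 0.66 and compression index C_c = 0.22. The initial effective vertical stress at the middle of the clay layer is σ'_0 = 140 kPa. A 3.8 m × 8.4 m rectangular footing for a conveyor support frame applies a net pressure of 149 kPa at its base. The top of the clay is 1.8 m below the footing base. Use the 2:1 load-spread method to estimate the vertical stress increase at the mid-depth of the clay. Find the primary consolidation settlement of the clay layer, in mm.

S_c ≈ 93.9 mm

Mid-depth of clay below the footing base: z = 1.8 + 6.5/2 = 5.05 m.
Stress increase at mid-clay by the 2:1 spreading method:
Δσ = qBL/((B+z)(L+z)) = 149×3.8×8.4/((3.8+5.05)(8.4+5.05)) = 39.956 kPa
Final effective stress: σ'_f = σ'_0 + Δσ = 140 + 39.956 = 179.96 kPa.
Normally consolidated clay, so the full stress increment lies on the virgin compression line:
S_c = C_c·H/(1+e₀)·log₁₀(σ'_f/σ'_0) = 0.22×6.5/(1+0.66)×log₁₀(179.96/140)
    = 0.86145 × 0.10905 = 0.09394 m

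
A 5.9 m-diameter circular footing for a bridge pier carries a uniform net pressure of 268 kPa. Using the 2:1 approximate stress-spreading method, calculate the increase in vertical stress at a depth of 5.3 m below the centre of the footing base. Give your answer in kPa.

Δσ_z ≈ 74.4 kPa

By the 2:1 method the load spreads at 1 horizontal : 2 vertical, so at depth z the loaded area has grown by z in each plan dimension:
Δσ ≈ qD²/(D+z)² = 268×5.9²/(5.9+5.3)² = 74.371 kPa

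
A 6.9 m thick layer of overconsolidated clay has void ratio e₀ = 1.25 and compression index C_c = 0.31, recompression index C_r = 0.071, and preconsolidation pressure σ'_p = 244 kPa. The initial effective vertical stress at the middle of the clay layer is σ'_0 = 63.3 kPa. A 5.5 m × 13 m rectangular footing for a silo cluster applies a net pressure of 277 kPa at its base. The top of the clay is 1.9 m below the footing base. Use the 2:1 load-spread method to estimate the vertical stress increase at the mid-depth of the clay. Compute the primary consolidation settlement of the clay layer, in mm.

S_c ≈ 89.3 mm

Mid-depth of clay below the footing base: z = 1.9 + 6.9/2 = 5.35 m.
Stress increase at mid-clay by the 2:1 spreading method:
Δσ = qBL/((B+z)(L+z)) = 277×5.5×13/((5.5+5.35)(13+5.35)) = 99.476 kPa
Final effective stress: σ'_f = 63.3 + 99.476 = 162.78 kPa.
σ'_f = 162.78 ≤ σ'_p = 244 kPa, so the clay remains overconsolidated and only the recompression index applies:
S_c = C_r·H/(1+e₀)·log₁₀(σ'_f/σ'_0) = 0.071×6.9/2.25×log₁₀(162.78/63.3)
    = 0.21774 × 0.4102 = 0.08932 m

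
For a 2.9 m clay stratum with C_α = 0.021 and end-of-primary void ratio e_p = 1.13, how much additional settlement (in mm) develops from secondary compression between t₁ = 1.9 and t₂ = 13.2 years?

S_s ≈ 24.1 mm

Secondary compression: S_s = C_α·H/(1+e_p)·log₁₀(t₂/t₁)
S_s = 0.021×2.9/(1+1.13)×log₁₀(13.2/1.9)
    = 0.02859 × 0.8418 = 0.02407 m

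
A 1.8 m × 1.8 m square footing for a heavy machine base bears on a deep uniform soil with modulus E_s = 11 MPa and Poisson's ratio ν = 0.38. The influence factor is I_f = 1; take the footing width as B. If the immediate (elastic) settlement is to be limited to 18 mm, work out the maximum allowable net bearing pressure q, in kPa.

E_s = 11 MPa = 11000 kPa.
S_e = q·B·(1−ν²)/E_s · I_f  ⇒  q = S_e·E_s / (B·(1−ν²)·I_f).
q = 0.018 × 11000 / (1.8 × 0.8556 × 1) = 128.6 kPa

q ≈ 129 kPa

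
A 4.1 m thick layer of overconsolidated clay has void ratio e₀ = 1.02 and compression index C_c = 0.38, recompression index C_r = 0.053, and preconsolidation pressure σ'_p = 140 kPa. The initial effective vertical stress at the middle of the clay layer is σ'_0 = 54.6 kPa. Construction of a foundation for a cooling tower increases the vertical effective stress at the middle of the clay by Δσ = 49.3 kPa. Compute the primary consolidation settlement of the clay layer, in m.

Final effective stress: σ'_f = 54.6 + 49.3 = 103.9 kPa.
σ'_f = 103.9 ≤ σ'_p = 140 kPa, so the clay remains overconsolidated and only the recompression index applies:
S_c = C_r·H/(1+e₀)·log₁₀(σ'_f/σ'_0) = 0.053×4.1/2.02×log₁₀(103.9/54.6)
    = 0.10757 × 0.27942 = 0.03006 m

S_c ≈ 0.0301 m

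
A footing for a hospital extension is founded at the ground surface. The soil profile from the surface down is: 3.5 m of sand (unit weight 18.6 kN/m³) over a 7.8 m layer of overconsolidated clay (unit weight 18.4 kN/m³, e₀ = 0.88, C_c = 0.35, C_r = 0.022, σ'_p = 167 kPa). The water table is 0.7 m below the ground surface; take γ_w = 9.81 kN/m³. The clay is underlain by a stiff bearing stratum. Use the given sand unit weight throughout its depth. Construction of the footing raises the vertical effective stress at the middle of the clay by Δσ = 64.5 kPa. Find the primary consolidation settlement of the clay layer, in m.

Mid-depth of clay below the ground surface: z = 3.5 + 7.8/2 = 7.4 m.
Total vertical stress at mid-clay: σ_v = 18.6×3.5 + 18.4×3.9 = 136.86 kPa.
Pore pressure: u = 9.81×(7.4 − 0.7) = 65.727 kPa.
Initial effective stress: σ'_0 = σ_v − u = 136.86 − 65.727 = 71.133 kPa.
Final effective stress: σ'_f = 71.133 + 64.5 = 135.63 kPa.
σ'_f = 135.63 ≤ σ'_p = 167 kPa, so the clay remains overconsolidated and only the recompression index applies:
S_c = C_r·H/(1+e₀)·log₁₀(σ'_f/σ'_0) = 0.022×7.8/1.88×log₁₀(135.63/71.133)
    = 0.091276 × 0.28028 = 0.02558 m

S_c ≈ 0.0256 m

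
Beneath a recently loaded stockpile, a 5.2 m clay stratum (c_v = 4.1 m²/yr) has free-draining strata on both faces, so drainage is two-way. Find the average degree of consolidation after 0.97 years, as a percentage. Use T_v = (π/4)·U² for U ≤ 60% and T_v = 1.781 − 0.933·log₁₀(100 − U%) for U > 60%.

U ≈ 81 %

Drainage path length: H_d = H/2 = 2.6 m (double drainage).
T_v = c_v·t/H_d² = 4.1×0.97/2.6² = 0.58831.
T_v = 0.58831 corresponds to the U > 60% branch:
U = 1 − 10^((1.781 − T_v)/0.933)/100 = 0.8102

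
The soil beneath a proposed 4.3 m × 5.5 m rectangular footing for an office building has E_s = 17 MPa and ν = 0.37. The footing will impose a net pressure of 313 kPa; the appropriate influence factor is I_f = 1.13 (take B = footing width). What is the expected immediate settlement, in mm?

Immediate (elastic) settlement: S_e = q·B·(1−ν²)/E_s · I_f.
E_s = 17 MPa = 17000 kPa.
S_e = 313 × 4.3 × (1 − 0.37²) / 17000 × 1.13
    = 313 × 4.3 × 0.8631 / 17000 × 1.13
    = 0.07722 m = 77.22 mm

S_e ≈ 77.2 mm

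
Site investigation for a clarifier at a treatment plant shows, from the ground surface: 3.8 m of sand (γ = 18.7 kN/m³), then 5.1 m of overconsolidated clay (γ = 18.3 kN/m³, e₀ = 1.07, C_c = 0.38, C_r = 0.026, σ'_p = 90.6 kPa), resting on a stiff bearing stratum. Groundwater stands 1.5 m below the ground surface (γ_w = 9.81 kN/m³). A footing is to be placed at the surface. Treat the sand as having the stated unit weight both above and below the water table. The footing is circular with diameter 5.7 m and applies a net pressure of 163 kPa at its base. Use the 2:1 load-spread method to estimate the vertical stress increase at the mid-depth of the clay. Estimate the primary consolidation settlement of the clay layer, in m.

S_c ≈ 0.0733 m

Mid-depth of clay below the ground surface: z = 3.8 + 5.1/2 = 6.35 m.
Total vertical stress at mid-clay: σ_v = 18.7×3.8 + 18.3×2.55 = 117.72 kPa.
Pore pressure: u = 9.81×(6.35 − 1.5) = 47.578 kPa.
Initial effective stress: σ'_0 = σ_v − u = 117.72 − 47.578 = 70.142 kPa.
Stress increase at mid-clay by the 2:1 spreading method:
Δσ ≈ qD²/(D+z)² = 163×5.7²/(5.7+6.35)² = 36.472 kPa
Final effective stress: σ'_f = 70.142 + 36.472 = 106.61 kPa.
σ'_f = 106.61 > σ'_p = 90.6 kPa, so the stress path crosses the preconsolidation pressure — recompression up to σ'_p, then virgin compression beyond:
S_c = H/(1+e₀)·[C_r·log₁₀(σ'_p/σ'_0) + C_c·log₁₀(σ'_f/σ'_p)]
    = 5.1/2.07 × [0.026×log₁₀(90.6/70.142) + 0.38×log₁₀(106.61/90.6)]
    = 2.4638 × [0.0028899 + 0.026855] = 0.07329 m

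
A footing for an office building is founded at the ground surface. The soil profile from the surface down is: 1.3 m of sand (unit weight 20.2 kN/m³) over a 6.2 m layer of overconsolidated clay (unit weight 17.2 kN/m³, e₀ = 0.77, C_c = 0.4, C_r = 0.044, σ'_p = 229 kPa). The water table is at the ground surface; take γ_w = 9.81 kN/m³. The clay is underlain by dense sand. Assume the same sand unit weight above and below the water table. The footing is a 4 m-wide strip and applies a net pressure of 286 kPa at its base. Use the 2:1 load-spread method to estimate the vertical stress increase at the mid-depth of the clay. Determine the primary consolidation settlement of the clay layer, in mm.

S_c ≈ 104 mm

Mid-depth of clay below the ground surface: z = 1.3 + 6.2/2 = 4.4 m.
Total vertical stress at mid-clay: σ_v = 20.2×1.3 + 17.2×3.1 = 79.58 kPa.
Pore pressure: u = 9.81×(4.4 − 0) = 43.164 kPa.
Initial effective stress: σ'_0 = σ_v − u = 79.58 − 43.164 = 36.416 kPa.
Stress increase at mid-clay by the 2:1 spreading method:
Δσ = qB/(B+z) = 286×4/(4+4.4) = 136.19 kPa
Final effective stress: σ'_f = 36.416 + 136.19 = 172.61 kPa.
σ'_f = 172.61 ≤ σ'_p = 229 kPa, so the clay remains overconsolidated and only the recompression index applies:
S_c = C_r·H/(1+e₀)·log₁₀(σ'_f/σ'_0) = 0.044×6.2/1.77×log₁₀(172.61/36.416)
    = 0.15412 × 0.67577 = 0.1042 m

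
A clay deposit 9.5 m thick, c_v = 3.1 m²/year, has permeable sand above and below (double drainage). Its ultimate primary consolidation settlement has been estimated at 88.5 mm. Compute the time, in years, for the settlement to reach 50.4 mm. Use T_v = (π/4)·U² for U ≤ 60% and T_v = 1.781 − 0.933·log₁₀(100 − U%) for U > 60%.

t ≈ 1.85 years

Drainage path length: H_d = H/2 = 4.75 m (double drainage).
U = S(t)/S_ult = 50.4/88.5 = 0.5695.
U ≤ 60%: T_v = (π/4)·U² = (π/4)×0.56949² = 0.25472.
t = T_v·H_d²/c_v = 0.25472×4.75²/3.1 = 1.854 years.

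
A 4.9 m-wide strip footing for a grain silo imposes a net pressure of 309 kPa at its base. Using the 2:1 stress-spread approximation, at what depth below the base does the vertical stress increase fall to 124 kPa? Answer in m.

2:1 spreading — at depth z the loaded area has grown by z in each plan dimension:
qB/(B+z) = Δσ_z ⇒ z = qB/Δσ_z − B = 309×4.9/124 − 4.9 = 7.31 m

z ≈ 7.31 m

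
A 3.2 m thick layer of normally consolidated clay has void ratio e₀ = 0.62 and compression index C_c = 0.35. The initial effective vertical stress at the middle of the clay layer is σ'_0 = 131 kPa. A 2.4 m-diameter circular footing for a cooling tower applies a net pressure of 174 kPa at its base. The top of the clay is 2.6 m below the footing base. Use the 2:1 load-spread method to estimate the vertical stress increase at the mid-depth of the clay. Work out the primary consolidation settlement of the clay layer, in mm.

Mid-depth of clay below the footing base: z = 2.6 + 3.2/2 = 4.2 m.
Stress increase at mid-clay by the 2:1 spreading method:
Δσ ≈ qD²/(D+z)² = 174×2.4²/(2.4+4.2)² = 23.008 kPa
Final effective stress: σ'_f = σ'_0 + Δσ = 131 + 23.008 = 154.01 kPa.
Normally consolidated clay, so the full stress increment lies on the virgin compression line:
S_c = C_c·H/(1+e₀)·log₁₀(σ'_f/σ'_0) = 0.35×3.2/(1+0.62)×log₁₀(154.01/131)
    = 0.69136 × 0.070278 = 0.04859 m

S_c ≈ 48.6 mm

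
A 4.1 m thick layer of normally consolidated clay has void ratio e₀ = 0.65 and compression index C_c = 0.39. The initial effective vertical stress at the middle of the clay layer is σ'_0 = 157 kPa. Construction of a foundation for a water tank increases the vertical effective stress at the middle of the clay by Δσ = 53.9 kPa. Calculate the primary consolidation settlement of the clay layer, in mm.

S_c ≈ 124 mm

Final effective stress: σ'_f = σ'_0 + Δσ = 157 + 53.9 = 210.9 kPa.
Normally consolidated clay, so the full stress increment lies on the virgin compression line:
S_c = C_c·H/(1+e₀)·log₁₀(σ'_f/σ'_0) = 0.39×4.1/(1+0.65)×log₁₀(210.9/157)
    = 0.96909 × 0.12818 = 0.1242 m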